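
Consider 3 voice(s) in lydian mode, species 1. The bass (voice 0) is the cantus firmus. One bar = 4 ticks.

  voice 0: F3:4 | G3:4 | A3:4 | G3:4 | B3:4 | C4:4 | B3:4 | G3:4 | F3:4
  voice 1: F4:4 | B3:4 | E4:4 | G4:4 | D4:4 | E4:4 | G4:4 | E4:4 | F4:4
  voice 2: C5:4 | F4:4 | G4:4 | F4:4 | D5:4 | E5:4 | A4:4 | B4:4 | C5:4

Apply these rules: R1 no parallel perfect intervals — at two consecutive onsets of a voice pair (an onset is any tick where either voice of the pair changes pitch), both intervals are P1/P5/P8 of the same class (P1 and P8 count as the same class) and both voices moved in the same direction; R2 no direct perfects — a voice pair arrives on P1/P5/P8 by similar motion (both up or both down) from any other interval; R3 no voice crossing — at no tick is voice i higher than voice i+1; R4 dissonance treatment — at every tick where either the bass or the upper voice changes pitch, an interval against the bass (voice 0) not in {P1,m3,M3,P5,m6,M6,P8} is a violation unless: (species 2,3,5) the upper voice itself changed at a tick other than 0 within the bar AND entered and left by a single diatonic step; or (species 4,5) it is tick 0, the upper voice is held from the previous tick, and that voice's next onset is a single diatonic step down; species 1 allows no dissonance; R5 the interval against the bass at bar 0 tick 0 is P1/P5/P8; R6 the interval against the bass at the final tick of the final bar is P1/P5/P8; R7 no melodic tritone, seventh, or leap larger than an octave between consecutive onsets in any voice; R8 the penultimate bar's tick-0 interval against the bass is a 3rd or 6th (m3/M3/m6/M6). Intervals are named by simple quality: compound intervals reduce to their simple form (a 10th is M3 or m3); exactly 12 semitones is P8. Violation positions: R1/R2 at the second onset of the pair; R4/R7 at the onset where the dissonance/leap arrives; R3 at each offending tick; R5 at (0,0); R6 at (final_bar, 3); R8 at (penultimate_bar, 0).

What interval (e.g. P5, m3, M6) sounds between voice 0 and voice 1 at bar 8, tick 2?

voice 0=F3 voice 1=F4 -> P8

P8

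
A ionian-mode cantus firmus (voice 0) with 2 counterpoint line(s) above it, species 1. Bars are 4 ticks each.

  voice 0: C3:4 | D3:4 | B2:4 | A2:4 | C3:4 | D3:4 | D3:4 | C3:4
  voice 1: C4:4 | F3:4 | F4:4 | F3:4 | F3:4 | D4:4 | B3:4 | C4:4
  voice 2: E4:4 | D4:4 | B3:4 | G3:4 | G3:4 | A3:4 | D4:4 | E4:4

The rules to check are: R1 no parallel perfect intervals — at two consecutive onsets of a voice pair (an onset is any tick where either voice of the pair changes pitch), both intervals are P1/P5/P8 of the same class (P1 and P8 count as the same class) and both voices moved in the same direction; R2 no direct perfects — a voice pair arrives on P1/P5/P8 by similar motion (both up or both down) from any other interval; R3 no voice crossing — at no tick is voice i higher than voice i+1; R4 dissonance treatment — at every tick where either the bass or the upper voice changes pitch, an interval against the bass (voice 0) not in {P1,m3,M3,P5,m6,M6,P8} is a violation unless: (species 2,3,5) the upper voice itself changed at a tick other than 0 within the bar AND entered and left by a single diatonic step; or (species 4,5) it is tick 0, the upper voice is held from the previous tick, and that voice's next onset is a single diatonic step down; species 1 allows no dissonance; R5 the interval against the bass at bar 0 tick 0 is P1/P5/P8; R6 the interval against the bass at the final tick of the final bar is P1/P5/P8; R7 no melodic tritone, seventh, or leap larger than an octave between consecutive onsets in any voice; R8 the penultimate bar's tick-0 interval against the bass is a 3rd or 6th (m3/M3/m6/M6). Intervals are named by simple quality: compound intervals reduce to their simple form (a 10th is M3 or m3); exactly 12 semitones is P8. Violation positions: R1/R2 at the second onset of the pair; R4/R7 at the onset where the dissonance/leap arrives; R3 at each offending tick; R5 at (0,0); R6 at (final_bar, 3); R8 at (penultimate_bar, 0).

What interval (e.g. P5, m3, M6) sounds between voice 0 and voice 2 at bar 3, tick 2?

m7

voice 0=A2 voice 2=G3 -> m7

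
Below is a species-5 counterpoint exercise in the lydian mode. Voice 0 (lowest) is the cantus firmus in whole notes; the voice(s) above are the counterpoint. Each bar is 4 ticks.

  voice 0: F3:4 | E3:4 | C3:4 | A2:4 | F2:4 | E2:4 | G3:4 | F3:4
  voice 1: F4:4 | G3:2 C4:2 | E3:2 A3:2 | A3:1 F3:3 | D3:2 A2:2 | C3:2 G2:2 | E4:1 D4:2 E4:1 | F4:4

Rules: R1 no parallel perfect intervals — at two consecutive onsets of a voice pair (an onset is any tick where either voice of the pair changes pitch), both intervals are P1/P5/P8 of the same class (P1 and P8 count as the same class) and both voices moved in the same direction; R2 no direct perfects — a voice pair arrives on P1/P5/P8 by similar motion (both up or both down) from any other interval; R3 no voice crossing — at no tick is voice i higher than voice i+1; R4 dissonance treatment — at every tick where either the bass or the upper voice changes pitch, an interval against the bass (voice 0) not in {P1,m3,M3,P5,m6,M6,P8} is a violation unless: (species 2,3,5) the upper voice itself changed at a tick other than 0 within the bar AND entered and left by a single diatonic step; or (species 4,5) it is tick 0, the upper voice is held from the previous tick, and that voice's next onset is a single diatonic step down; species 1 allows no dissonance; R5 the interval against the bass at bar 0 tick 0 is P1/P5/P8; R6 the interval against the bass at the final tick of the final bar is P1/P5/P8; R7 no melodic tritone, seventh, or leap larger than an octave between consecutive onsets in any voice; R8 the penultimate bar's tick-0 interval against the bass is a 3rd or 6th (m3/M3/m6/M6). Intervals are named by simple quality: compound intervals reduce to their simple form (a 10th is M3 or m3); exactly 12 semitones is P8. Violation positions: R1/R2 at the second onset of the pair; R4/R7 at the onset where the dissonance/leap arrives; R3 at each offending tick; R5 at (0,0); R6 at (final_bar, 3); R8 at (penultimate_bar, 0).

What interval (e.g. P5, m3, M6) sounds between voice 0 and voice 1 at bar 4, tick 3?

voice 0=F2 voice 1=A2 -> M3

M3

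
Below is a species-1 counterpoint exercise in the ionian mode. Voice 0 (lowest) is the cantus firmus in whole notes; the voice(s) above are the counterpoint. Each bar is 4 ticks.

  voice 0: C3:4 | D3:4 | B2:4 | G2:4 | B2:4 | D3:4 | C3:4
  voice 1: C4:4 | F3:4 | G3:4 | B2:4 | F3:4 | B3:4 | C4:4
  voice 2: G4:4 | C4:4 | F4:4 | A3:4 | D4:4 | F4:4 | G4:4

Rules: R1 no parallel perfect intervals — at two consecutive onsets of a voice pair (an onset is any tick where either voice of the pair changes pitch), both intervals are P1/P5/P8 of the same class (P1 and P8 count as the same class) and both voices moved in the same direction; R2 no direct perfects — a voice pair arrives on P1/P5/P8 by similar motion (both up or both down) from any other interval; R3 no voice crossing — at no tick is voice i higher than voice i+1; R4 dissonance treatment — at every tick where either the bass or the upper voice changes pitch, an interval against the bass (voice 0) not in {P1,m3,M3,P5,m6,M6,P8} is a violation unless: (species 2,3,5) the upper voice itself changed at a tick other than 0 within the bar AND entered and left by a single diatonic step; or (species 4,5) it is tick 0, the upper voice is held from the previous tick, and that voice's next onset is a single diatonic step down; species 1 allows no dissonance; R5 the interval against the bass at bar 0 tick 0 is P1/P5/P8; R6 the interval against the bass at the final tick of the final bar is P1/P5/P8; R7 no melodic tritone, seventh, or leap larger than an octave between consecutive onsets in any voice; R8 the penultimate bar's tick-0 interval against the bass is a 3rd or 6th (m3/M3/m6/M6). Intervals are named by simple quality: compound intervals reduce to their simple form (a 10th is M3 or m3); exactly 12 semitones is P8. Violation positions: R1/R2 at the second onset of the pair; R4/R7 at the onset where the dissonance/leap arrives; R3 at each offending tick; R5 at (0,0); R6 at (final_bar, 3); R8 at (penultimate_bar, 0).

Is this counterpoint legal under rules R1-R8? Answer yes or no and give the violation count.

bar 0: v0=C3 v1=C4 v2=G4 (P5)
bar 1: v0=D3 v1=F3 v2=C4 (m7)
bar 2: v0=B2 v1=G3 v2=F4 (TT)
bar 3: v0=G2 v1=B2 v2=A3 (M2)
bar 4: v0=B2 v1=F3 v2=D4 (m3)
bar 5: v0=D3 v1=B3 v2=F4 (m3)
bar 6: v0=C3 v1=C4 v2=G4 (P5)
  R1 @ bar1.0: C4/G4 P5 -> F3/C4 P5 similar
  R4 @ bar1.0: D3/C4 m7 untreated
  R4 @ bar2.0: B2/F4 TT untreated
  R4 @ bar3.0: G2/A3 M2 untreated
  R4 @ bar4.0: B2/F3 TT untreated
  R7 @ bar4.0: B2->F3 leap 6st
  R7 @ bar5.0: F3->B3 leap 6st
  R2 @ bar6.0: B3/F4 TT -> C4/G4 P5 similar

No (8 violations)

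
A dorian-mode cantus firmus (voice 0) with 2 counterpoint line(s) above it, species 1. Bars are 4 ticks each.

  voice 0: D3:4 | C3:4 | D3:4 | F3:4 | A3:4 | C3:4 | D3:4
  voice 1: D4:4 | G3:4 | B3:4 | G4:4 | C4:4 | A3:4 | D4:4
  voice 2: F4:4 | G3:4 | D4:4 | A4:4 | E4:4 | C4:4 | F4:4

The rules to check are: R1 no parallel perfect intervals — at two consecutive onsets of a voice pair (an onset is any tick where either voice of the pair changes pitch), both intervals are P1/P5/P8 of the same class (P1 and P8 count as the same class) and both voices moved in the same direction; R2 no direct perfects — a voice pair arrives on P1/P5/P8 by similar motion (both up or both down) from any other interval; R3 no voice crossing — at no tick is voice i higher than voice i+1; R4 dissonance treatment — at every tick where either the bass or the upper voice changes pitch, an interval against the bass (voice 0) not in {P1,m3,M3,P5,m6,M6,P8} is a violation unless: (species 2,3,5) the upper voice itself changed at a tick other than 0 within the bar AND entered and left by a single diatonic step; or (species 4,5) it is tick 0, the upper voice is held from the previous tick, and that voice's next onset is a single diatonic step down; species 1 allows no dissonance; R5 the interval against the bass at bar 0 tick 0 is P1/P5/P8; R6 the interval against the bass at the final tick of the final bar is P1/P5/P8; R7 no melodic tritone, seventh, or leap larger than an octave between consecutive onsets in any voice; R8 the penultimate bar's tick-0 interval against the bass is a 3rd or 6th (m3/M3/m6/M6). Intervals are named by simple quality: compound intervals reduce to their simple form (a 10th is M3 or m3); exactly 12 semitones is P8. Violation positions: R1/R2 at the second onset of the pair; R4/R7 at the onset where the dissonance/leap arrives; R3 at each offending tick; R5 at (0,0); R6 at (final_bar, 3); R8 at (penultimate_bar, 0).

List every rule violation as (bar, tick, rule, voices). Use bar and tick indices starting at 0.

bar 0: v0=D3 v1=D4 v2=F4 downbeat m3
bar 1: v0=C3 v1=G3 v2=G3 downbeat P5
bar 2: v0=D3 v1=B3 v2=D4 downbeat P8
bar 3: v0=F3 v1=G4 v2=A4 downbeat M3
bar 4: v0=A3 v1=C4 v2=E4 downbeat P5
bar 5: v0=C3 v1=A3 v2=C4 downbeat P8
bar 6: v0=D3 v1=D4 v2=F4 downbeat m3
  -> R5 @ bar 0 tick 0 v(0, 2): opens on m3
  -> R2 @ bar 1 tick 0 v(0, 1): D3/D4 P8 -> C3/G3 P5 similar
  -> R2 @ bar 1 tick 0 v(0, 2): D3/F4 m3 -> C3/G3 P5 similar
  -> R2 @ bar 1 tick 0 v(1, 2): D4/F4 m3 -> G3/G3 P1 similar
  -> R7 @ bar 1 tick 0 v(2,): F4->G3 leap 10st
  -> R2 @ bar 2 tick 0 v(0, 2): C3/G3 P5 -> D3/D4 P8 similar
  -> R4 @ bar 3 tick 0 v(0, 1): F3/G4 M2 untreated
  -> R2 @ bar 5 tick 0 v(0, 2): A3/E4 P5 -> C3/C4 P8 similar
  -> R8 @ bar 5 tick 0 v(0, 2): penult P8 not 3rd/6th
  -> R2 @ bar 6 tick 0 v(0, 1): C3/A3 M6 -> D3/D4 P8 similar
  -> R6 @ bar 6 tick 3 v(0, 2): closes on m3

(0, 0, R5, (0, 2))
(1, 0, R2, (0, 1))
(1, 0, R2, (0, 2))
(1, 0, R2, (1, 2))
(1, 0, R7, (2,))
(2, 0, R2, (0, 2))
(3, 0, R4, (0, 1))
(5, 0, R2, (0, 2))
(5, 0, R8, (0, 2))
(6, 0, R2, (0, 1))
(6, 3, R6, (0, 2))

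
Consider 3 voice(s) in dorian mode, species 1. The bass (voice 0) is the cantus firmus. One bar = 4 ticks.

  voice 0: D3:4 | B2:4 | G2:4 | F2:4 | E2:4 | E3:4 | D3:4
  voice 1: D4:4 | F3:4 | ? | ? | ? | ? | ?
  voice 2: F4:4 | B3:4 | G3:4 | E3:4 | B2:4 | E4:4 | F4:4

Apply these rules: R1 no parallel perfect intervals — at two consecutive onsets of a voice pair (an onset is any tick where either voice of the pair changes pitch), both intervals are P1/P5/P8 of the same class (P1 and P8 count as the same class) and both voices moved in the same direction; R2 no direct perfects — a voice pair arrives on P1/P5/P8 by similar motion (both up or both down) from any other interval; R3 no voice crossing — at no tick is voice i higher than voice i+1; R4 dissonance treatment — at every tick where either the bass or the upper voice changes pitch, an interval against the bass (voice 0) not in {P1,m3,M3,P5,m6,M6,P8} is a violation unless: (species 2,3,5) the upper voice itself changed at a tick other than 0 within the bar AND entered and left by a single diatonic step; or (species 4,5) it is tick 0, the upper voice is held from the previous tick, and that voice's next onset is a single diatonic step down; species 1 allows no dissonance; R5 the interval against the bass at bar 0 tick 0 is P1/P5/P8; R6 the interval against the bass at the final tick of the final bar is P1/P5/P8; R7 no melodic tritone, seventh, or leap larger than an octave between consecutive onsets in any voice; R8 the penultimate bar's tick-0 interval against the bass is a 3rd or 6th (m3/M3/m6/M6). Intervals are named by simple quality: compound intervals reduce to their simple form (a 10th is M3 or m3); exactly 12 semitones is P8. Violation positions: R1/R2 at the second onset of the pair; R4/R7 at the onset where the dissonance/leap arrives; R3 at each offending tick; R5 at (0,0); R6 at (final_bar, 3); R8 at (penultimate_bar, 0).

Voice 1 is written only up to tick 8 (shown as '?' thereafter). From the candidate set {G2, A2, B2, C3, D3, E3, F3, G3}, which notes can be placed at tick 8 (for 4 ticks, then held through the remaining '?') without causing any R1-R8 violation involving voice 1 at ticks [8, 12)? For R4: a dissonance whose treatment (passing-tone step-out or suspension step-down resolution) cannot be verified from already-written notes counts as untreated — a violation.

{E3, G3}

G2: violates R2,R7
A2: violates R4
B2: violates R7
C3: violates R2,R4
D3: violates R2
E3: legal
F3: violates R4
G3: legal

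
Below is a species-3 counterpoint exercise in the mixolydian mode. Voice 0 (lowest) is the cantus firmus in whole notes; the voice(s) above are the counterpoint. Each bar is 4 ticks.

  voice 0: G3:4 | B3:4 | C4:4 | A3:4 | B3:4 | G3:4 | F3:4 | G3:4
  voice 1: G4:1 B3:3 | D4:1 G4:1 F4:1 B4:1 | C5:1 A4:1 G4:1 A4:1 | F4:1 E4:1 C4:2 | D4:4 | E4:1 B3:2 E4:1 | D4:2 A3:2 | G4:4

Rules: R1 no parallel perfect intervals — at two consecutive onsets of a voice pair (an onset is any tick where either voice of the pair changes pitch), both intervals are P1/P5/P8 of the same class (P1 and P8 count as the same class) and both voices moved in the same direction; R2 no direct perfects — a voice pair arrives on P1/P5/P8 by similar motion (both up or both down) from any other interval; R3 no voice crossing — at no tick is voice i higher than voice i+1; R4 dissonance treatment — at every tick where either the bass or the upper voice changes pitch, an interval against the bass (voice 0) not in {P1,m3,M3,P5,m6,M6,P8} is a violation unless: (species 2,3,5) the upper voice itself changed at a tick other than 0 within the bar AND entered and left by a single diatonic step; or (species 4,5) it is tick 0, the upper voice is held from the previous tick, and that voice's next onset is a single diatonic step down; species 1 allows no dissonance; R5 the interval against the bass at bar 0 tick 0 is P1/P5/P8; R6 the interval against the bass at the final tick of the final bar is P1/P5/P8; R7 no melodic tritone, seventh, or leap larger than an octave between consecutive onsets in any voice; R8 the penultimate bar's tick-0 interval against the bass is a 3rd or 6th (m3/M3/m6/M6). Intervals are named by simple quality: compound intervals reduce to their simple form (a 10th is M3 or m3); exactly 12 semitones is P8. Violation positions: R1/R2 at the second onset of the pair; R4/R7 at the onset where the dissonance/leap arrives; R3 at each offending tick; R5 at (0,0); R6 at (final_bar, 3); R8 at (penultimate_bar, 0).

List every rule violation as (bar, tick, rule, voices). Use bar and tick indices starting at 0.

bar 0: v0=G3 v1=G4 downbeat P8
bar 1: v0=B3 v1=D4 downbeat m3
bar 2: v0=C4 v1=C5 downbeat P8
bar 3: v0=A3 v1=F4 downbeat m6
bar 4: v0=B3 v1=D4 downbeat m3
bar 5: v0=G3 v1=E4 downbeat M6
bar 6: v0=F3 v1=D4 downbeat M6
bar 7: v0=G3 v1=G4 downbeat P8
  -> R4 @ bar 1 tick 2 v(0, 1): B3/F4 TT untreated
  -> R7 @ bar 1 tick 3 v(1,): F4->B4 leap 6st
  -> R1 @ bar 2 tick 0 v(0, 1): B3/B4 P8 -> C4/C5 P8 similar
  -> R2 @ bar 7 tick 0 v(0, 1): F3/A3 M3 -> G3/G4 P8 similar
  -> R7 @ bar 7 tick 0 v(1,): A3->G4 leap 10st

(1, 2, R4, (0, 1))
(1, 3, R7, (1,))
(2, 0, R1, (0, 1))
(7, 0, R2, (0, 1))
(7, 0, R7, (1,))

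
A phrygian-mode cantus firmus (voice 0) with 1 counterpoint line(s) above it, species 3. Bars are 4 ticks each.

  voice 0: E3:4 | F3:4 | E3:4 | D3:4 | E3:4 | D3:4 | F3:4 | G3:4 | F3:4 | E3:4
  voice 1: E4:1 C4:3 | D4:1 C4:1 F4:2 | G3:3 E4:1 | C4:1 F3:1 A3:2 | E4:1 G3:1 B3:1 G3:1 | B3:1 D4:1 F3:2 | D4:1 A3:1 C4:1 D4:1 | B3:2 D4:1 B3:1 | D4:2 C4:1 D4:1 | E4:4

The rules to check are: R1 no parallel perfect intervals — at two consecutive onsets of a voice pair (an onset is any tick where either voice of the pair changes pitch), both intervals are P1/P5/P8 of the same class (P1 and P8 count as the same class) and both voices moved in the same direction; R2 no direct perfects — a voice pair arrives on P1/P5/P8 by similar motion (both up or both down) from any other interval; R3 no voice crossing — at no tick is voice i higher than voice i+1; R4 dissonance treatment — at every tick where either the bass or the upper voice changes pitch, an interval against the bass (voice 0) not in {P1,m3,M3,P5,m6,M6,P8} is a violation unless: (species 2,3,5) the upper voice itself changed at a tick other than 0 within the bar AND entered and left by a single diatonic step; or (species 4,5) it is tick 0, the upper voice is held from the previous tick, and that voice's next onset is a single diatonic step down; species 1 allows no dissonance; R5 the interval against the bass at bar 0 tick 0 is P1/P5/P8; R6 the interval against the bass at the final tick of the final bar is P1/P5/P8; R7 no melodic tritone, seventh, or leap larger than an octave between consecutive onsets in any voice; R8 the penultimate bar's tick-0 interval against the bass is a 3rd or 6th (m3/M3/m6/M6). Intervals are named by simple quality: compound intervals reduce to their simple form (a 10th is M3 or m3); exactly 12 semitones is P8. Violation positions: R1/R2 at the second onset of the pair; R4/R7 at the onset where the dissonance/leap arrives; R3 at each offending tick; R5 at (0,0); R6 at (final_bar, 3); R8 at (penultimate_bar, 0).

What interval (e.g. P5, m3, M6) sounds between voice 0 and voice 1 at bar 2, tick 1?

voice 0=E3 voice 1=G3 -> m3

m3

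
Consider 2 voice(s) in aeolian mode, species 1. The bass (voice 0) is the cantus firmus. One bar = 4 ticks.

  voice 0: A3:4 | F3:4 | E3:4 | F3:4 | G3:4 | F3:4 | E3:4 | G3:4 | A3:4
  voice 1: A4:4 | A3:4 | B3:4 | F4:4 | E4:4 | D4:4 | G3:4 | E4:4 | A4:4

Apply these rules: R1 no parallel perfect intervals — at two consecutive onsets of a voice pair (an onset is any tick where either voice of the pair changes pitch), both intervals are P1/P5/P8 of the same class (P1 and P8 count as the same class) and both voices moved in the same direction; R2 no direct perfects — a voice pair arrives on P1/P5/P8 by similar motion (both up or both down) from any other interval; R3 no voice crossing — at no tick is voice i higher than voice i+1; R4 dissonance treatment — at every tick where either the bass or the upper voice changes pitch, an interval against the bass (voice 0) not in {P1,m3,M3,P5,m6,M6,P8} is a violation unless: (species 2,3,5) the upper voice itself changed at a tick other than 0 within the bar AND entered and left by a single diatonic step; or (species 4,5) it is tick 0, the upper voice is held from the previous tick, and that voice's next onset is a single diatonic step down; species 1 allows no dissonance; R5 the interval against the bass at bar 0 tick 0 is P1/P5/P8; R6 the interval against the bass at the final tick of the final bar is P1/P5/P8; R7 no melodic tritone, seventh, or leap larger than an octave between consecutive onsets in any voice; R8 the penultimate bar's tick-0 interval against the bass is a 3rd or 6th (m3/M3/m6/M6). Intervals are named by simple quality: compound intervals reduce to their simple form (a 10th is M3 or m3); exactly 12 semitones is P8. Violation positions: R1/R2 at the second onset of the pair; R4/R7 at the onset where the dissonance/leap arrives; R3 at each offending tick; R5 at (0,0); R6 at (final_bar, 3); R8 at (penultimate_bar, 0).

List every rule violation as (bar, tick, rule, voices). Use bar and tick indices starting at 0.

bar 0: v0=A3 v1=A4 downbeat P8
bar 1: v0=F3 v1=A3 downbeat M3
bar 2: v0=E3 v1=B3 downbeat P5
bar 3: v0=F3 v1=F4 downbeat P8
bar 4: v0=G3 v1=E4 downbeat M6
bar 5: v0=F3 v1=D4 downbeat M6
bar 6: v0=E3 v1=G3 downbeat m3
bar 7: v0=G3 v1=E4 downbeat M6
bar 8: v0=A3 v1=A4 downbeat P8
  -> R2 @ bar 3 tick 0 v(0, 1): E3/B3 P5 -> F3/F4 P8 similar
  -> R7 @ bar 3 tick 0 v(1,): B3->F4 leap 6st
  -> R2 @ bar 8 tick 0 v(0, 1): G3/E4 M6 -> A3/A4 P8 similar

(3, 0, R2, (0, 1))
(3, 0, R7, (1,))
(8, 0, R2, (0, 1))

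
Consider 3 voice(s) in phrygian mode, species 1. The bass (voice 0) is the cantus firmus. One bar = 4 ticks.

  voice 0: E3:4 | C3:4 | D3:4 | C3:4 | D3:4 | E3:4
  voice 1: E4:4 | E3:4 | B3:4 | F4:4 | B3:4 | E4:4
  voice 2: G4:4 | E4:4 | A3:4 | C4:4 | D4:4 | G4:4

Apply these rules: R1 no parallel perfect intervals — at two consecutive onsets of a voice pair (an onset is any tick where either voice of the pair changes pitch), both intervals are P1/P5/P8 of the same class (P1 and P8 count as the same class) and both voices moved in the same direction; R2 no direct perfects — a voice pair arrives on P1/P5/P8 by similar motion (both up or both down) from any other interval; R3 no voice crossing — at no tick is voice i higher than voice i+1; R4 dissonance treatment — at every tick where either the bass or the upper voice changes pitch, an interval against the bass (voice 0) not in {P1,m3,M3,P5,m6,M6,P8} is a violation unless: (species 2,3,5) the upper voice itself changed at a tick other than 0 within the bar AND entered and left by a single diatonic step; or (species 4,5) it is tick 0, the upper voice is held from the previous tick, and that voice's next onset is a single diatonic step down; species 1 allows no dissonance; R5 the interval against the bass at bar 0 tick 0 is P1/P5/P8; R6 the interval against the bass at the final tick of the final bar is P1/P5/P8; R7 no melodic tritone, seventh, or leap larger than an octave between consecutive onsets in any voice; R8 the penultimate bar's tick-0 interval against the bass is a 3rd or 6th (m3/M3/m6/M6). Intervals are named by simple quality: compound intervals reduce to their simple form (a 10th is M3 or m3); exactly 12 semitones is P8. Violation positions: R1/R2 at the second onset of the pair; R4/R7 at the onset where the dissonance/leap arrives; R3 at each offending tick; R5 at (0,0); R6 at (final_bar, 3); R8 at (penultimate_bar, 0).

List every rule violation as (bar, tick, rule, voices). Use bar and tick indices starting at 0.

bar 0: v0=E3 v1=E4 v2=G4 downbeat m3
bar 1: v0=C3 v1=E3 v2=E4 downbeat M3
bar 2: v0=D3 v1=B3 v2=A3 downbeat P5
bar 3: v0=C3 v1=F4 v2=C4 downbeat P8
bar 4: v0=D3 v1=B3 v2=D4 downbeat P8
bar 5: v0=E3 v1=E4 v2=G4 downbeat m3
  -> R5 @ bar 0 tick 0 v(0, 2): opens on m3
  -> R2 @ bar 1 tick 0 v(1, 2): E4/G4 m3 -> E3/E4 P8 similar
  -> R3 @ bar 2 tick 0 v(1, 2): B3 above A3
  -> R3 @ bar 2 tick 1 v(1, 2): B3 above A3
  -> R3 @ bar 2 tick 2 v(1, 2): B3 above A3
  -> R3 @ bar 2 tick 3 v(1, 2): B3 above A3
  -> R3 @ bar 3 tick 0 v(1, 2): F4 above C4
  -> R4 @ bar 3 tick 0 v(0, 1): C3/F4 P4 untreated
  -> R7 @ bar 3 tick 0 v(1,): B3->F4 leap 6st
  -> R3 @ bar 3 tick 1 v(1, 2): F4 above C4
  -> R3 @ bar 3 tick 2 v(1, 2): F4 above C4
  -> R3 @ bar 3 tick 3 v(1, 2): F4 above C4
  -> R1 @ bar 4 tick 0 v(0, 2): C3/C4 P8 -> D3/D4 P8 similar
  -> R7 @ bar 4 tick 0 v(1,): F4->B3 leap 6st
  -> R8 @ bar 4 tick 0 v(0, 2): penult P8 not 3rd/6th
  -> R2 @ bar 5 tick 0 v(0, 1): D3/B3 M6 -> E3/E4 P8 similar
  -> R6 @ bar 5 tick 3 v(0, 2): closes on m3

(0, 0, R5, (0, 2))
(1, 0, R2, (1, 2))
(2, 0, R3, (1, 2))
(2, 1, R3, (1, 2))
(2, 2, R3, (1, 2))
(2, 3, R3, (1, 2))
(3, 0, R3, (1, 2))
(3, 0, R4, (0, 1))
(3, 0, R7, (1,))
(3, 1, R3, (1, 2))
(3, 2, R3, (1, 2))
(3, 3, R3, (1, 2))
(4, 0, R1, (0, 2))
(4, 0, R7, (1,))
(4, 0, R8, (0, 2))
(5, 0, R2, (0, 1))
(5, 3, R6, (0, 2))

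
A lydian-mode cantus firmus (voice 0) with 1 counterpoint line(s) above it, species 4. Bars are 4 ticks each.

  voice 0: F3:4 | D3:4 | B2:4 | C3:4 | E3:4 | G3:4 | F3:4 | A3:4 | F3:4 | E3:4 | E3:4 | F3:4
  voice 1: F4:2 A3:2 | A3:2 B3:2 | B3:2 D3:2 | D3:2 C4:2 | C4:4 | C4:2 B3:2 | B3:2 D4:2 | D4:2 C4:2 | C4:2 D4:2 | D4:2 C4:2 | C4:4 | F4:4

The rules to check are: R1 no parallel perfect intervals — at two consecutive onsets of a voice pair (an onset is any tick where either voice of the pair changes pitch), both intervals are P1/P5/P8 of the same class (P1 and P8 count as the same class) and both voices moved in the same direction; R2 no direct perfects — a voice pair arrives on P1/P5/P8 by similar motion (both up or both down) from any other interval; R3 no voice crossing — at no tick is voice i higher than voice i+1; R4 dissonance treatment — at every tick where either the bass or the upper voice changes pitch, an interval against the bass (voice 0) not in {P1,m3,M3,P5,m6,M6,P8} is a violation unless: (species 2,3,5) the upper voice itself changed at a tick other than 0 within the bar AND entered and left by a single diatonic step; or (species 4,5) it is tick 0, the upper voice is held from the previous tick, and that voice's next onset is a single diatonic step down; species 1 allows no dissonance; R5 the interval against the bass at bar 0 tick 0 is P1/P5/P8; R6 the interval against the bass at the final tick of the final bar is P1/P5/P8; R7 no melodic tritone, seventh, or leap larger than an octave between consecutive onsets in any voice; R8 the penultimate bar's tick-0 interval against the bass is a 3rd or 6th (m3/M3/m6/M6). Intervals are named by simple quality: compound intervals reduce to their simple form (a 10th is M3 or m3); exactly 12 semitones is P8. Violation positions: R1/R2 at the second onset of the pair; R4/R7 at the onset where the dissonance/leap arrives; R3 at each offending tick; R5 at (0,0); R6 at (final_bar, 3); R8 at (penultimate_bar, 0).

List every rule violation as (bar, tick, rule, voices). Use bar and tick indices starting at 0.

bar 0: v0=F3 v1=F4 downbeat P8
bar 1: v0=D3 v1=A3 downbeat P5
bar 2: v0=B2 v1=B3 downbeat P8
bar 3: v0=C3 v1=D3 downbeat M2
bar 4: v0=E3 v1=C4 downbeat m6
bar 5: v0=G3 v1=C4 downbeat P4
bar 6: v0=F3 v1=B3 downbeat TT
bar 7: v0=A3 v1=D4 downbeat P4
bar 8: v0=F3 v1=C4 downbeat P5
bar 9: v0=E3 v1=D4 downbeat m7
bar 10: v0=E3 v1=C4 downbeat m6
bar 11: v0=F3 v1=F4 downbeat P8
  -> R4 @ bar 3 tick 0 v(0, 1): C3/D3 M2 untreated
  -> R7 @ bar 3 tick 2 v(1,): D3->C4 leap 10st
  -> R4 @ bar 6 tick 0 v(0, 1): F3/B3 TT untreated
  -> R2 @ bar 11 tick 0 v(0, 1): E3/C4 m6 -> F3/F4 P8 similar

(3, 0, R4, (0, 1))
(3, 2, R7, (1,))
(6, 0, R4, (0, 1))
(11, 0, R2, (0, 1))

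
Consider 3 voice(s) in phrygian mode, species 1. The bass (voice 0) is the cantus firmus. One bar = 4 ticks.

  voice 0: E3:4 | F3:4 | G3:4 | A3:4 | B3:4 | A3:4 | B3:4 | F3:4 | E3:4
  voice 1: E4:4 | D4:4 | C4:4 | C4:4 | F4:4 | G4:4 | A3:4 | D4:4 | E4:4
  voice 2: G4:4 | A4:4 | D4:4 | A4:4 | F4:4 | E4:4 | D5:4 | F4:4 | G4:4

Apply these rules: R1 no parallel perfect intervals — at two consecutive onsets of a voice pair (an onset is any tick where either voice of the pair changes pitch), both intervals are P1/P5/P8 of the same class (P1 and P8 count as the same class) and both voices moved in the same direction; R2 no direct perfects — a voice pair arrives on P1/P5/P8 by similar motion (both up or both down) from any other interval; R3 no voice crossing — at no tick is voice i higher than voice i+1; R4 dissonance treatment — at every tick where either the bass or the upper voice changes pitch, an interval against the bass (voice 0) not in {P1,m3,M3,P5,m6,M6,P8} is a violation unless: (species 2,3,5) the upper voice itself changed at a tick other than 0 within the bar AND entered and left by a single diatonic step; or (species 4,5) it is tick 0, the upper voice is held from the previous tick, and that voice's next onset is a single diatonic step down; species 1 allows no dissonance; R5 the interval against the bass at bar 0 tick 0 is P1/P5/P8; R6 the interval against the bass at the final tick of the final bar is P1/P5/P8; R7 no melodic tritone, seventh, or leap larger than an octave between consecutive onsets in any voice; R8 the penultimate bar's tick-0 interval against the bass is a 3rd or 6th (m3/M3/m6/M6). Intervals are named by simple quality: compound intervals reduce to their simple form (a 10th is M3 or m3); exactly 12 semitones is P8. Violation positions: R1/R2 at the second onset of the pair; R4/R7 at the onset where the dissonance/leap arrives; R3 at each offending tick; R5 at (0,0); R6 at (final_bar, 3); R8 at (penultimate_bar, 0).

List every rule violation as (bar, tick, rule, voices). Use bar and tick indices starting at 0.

(0, 0, R5, (0, 2))
(2, 0, R4, (0, 1))
(3, 0, R2, (0, 2))
(4, 0, R4, (0, 1))
(4, 0, R4, (0, 2))
(5, 0, R2, (0, 2))
(5, 0, R3, (1, 2))
(5, 0, R4, (0, 1))
(5, 1, R3, (1, 2))
(5, 2, R3, (1, 2))
(5, 3, R3, (1, 2))
(6, 0, R3, (0, 1))
(6, 0, R4, (0, 1))
(6, 0, R7, (1,))
(6, 0, R7, (2,))
(6, 1, R3, (0, 1))
(6, 2, R3, (0, 1))
(6, 3, R3, (0, 1))
(7, 0, R2, (0, 2))
(7, 0, R7, (0,))
(7, 0, R8, (0, 2))
(8, 3, R6, (0, 2))

bar 0: v0=E3 v1=E4 v2=G4 downbeat m3
bar 1: v0=F3 v1=D4 v2=A4 downbeat M3
bar 2: v0=G3 v1=C4 v2=D4 downbeat P5
bar 3: v0=A3 v1=C4 v2=A4 downbeat P8
bar 4: v0=B3 v1=F4 v2=F4 downbeat TT
bar 5: v0=A3 v1=G4 v2=E4 downbeat P5
bar 6: v0=B3 v1=A3 v2=D5 downbeat m3
bar 7: v0=F3 v1=D4 v2=F4 downbeat P8
bar 8: v0=E3 v1=E4 v2=G4 downbeat m3
  -> R5 @ bar 0 tick 0 v(0, 2): opens on m3
  -> R4 @ bar 2 tick 0 v(0, 1): G3/C4 P4 untreated
  -> R2 @ bar 3 tick 0 v(0, 2): G3/D4 P5 -> A3/A4 P8 similar
  -> R4 @ bar 4 tick 0 v(0, 1): B3/F4 TT untreated
  -> R4 @ bar 4 tick 0 v(0, 2): B3/F4 TT untreated
  -> R2 @ bar 5 tick 0 v(0, 2): B3/F4 TT -> A3/E4 P5 similar
  -> R3 @ bar 5 tick 0 v(1, 2): G4 above E4
  -> R4 @ bar 5 tick 0 v(0, 1): A3/G4 m7 untreated
  -> R3 @ bar 5 tick 1 v(1, 2): G4 above E4
  -> R3 @ bar 5 tick 2 v(1, 2): G4 above E4
  -> R3 @ bar 5 tick 3 v(1, 2): G4 above E4
  -> R3 @ bar 6 tick 0 v(0, 1): B3 above A3
  -> R4 @ bar 6 tick 0 v(0, 1): B3/A3 M2 untreated
  -> R7 @ bar 6 tick 0 v(1,): G4->A3 leap 10st
  -> R7 @ bar 6 tick 0 v(2,): E4->D5 leap 10st
  -> R3 @ bar 6 tick 1 v(0, 1): B3 above A3
  -> R3 @ bar 6 tick 2 v(0, 1): B3 above A3
  -> R3 @ bar 6 tick 3 v(0, 1): B3 above A3
  -> R2 @ bar 7 tick 0 v(0, 2): B3/D5 m3 -> F3/F4 P8 similar
  -> R7 @ bar 7 tick 0 v(0,): B3->F3 leap 6st
  -> R8 @ bar 7 tick 0 v(0, 2): penult P8 not 3rd/6th
  -> R6 @ bar 8 tick 3 v(0, 2): closes on m3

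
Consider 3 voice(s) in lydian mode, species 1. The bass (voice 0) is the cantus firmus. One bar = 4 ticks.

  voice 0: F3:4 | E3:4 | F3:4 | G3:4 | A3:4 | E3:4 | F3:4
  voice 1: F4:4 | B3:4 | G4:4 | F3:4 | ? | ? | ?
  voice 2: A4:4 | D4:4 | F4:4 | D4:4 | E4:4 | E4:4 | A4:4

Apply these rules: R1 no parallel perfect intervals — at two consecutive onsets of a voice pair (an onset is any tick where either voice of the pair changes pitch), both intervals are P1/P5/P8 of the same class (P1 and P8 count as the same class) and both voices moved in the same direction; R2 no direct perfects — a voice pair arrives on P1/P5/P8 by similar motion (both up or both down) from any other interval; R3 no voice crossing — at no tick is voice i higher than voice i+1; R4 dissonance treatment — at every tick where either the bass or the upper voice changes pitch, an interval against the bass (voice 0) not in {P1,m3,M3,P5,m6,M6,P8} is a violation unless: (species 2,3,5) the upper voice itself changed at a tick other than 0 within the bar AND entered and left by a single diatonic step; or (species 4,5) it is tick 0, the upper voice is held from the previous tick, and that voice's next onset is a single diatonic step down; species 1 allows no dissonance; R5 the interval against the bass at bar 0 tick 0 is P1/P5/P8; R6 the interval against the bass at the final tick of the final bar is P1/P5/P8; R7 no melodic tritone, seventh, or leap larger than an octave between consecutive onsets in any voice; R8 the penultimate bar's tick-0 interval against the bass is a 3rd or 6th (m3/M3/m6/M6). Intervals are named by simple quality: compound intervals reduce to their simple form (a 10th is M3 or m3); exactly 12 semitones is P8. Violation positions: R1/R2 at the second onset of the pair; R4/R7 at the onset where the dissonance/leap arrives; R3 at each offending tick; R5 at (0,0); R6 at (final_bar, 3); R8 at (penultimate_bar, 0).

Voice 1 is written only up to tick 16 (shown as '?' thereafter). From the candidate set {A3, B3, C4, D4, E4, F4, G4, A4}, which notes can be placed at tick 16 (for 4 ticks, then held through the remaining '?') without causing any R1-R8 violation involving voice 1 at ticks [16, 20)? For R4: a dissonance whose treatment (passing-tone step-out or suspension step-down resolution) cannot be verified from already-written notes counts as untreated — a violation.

A3: violates R2
B3: violates R4,R7
C4: legal
D4: violates R4
E4: violates R2,R7
F4: violates R3
G4: violates R3,R4,R7
A4: violates R2,R3,R7

{C4}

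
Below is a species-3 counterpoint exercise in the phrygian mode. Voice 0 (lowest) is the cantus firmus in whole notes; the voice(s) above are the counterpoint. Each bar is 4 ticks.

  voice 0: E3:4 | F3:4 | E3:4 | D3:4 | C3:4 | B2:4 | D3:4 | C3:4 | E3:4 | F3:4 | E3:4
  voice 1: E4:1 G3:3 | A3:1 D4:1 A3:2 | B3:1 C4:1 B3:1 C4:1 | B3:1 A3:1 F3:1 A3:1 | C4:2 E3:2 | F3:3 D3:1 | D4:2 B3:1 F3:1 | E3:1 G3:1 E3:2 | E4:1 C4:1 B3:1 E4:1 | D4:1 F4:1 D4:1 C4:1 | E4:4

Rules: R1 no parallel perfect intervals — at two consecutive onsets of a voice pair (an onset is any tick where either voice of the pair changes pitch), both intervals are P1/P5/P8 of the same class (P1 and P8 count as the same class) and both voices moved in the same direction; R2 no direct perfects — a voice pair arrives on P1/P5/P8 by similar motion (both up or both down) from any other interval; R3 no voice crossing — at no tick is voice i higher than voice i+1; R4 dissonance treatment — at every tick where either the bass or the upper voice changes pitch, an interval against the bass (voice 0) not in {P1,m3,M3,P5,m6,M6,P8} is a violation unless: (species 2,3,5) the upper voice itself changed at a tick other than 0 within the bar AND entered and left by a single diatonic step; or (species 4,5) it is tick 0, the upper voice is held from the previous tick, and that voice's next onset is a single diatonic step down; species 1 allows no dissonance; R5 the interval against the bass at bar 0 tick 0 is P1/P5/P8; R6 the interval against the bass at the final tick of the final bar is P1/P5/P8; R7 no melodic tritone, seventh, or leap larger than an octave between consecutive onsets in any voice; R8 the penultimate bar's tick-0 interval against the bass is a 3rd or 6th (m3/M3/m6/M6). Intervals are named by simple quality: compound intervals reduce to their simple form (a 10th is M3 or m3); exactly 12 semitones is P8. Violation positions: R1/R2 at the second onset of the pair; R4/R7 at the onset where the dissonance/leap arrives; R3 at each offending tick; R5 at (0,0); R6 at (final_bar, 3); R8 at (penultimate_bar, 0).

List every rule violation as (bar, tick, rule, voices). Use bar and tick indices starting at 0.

bar 0: v0=E3 v1=E4 downbeat P8
bar 1: v0=F3 v1=A3 downbeat M3
bar 2: v0=E3 v1=B3 downbeat P5
bar 3: v0=D3 v1=B3 downbeat M6
bar 4: v0=C3 v1=C4 downbeat P8
bar 5: v0=B2 v1=F3 downbeat TT
bar 6: v0=D3 v1=D4 downbeat P8
bar 7: v0=C3 v1=E3 downbeat M3
bar 8: v0=E3 v1=E4 downbeat P8
bar 9: v0=F3 v1=D4 downbeat M6
bar 10: v0=E3 v1=E4 downbeat P8
  -> R4 @ bar 5 tick 0 v(0, 1): B2/F3 TT untreated
  -> R2 @ bar 6 tick 0 v(0, 1): B2/D3 m3 -> D3/D4 P8 similar
  -> R7 @ bar 6 tick 3 v(1,): B3->F3 leap 6st
  -> R2 @ bar 8 tick 0 v(0, 1): C3/E3 M3 -> E3/E4 P8 similar

(5, 0, R4, (0, 1))
(6, 0, R2, (0, 1))
(6, 3, R7, (1,))
(8, 0, R2, (0, 1))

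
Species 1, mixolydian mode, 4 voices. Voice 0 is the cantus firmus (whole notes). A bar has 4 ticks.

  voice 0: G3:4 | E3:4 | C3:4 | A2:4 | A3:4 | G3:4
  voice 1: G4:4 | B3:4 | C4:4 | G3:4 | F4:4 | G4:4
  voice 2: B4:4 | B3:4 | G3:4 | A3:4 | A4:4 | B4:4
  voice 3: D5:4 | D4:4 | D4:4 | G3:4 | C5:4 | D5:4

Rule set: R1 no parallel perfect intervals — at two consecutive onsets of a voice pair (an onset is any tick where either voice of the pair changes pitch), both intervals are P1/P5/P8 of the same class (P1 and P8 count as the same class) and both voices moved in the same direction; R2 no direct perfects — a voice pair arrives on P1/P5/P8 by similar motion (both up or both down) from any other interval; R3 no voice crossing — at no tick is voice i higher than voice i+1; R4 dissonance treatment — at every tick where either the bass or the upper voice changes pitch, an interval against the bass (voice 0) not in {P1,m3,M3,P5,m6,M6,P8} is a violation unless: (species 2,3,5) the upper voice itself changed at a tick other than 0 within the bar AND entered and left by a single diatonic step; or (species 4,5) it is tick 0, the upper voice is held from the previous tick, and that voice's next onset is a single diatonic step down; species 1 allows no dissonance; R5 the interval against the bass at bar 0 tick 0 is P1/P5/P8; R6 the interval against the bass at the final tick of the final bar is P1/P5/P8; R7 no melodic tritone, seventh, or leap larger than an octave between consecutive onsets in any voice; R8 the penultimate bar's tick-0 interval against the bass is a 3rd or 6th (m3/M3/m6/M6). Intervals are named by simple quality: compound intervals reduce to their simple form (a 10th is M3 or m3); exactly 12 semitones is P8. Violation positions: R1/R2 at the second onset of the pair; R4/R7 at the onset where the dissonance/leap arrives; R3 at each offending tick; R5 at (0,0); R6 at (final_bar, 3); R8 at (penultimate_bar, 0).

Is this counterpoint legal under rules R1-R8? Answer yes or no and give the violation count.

bar 0: v0=G3 v1=G4 v2=B4 v3=D5 (P5)
bar 1: v0=E3 v1=B3 v2=B3 v3=D4 (m7)
bar 2: v0=C3 v1=C4 v2=G3 v3=D4 (M2)
bar 3: v0=A2 v1=G3 v2=A3 v3=G3 (m7)
bar 4: v0=A3 v1=F4 v2=A4 v3=C5 (m3)
bar 5: v0=G3 v1=G4 v2=B4 v3=D5 (P5)
  R5 @ bar0.0: opens on M3
  R2 @ bar1.0: G3/G4 P8 -> E3/B3 P5 similar
  R2 @ bar1.0: G3/B4 M3 -> E3/B3 P5 similar
  R2 @ bar1.0: G4/B4 M3 -> B3/B3 P1 similar
  R4 @ bar1.0: E3/D4 m7 untreated
  R1 @ bar2.0: E3/B3 P5 -> C3/G3 P5 similar
  R3 @ bar2.0: C4 above G3
  R4 @ bar2.0: C3/D4 M2 untreated
  R3 @ bar2.1: C4 above G3
  R3 @ bar2.2: C4 above G3
  R3 @ bar2.3: C4 above G3
  R2 @ bar3.0: C4/D4 M2 -> G3/G3 P1 similar
  R3 @ bar3.0: A3 above G3
  R4 @ bar3.0: A2/G3 m7 untreated
  R4 @ bar3.0: A2/G3 m7 untreated
  R3 @ bar3.1: A3 above G3
  R3 @ bar3.2: A3 above G3
  R3 @ bar3.3: A3 above G3
  R1 @ bar4.0: A2/A3 P8 -> A3/A4 P8 similar
  R2 @ bar4.0: G3/G3 P1 -> F4/C5 P5 similar
  R7 @ bar4.0: G3->F4 leap 10st
  R7 @ bar4.0: G3->C5 leap 17st
  R8 @ bar4.0: penult P8 not 3rd/6th
  R1 @ bar5.0: F4/C5 P5 -> G4/D5 P5 similar
  R6 @ bar5.3: closes on M3

No (25 violations)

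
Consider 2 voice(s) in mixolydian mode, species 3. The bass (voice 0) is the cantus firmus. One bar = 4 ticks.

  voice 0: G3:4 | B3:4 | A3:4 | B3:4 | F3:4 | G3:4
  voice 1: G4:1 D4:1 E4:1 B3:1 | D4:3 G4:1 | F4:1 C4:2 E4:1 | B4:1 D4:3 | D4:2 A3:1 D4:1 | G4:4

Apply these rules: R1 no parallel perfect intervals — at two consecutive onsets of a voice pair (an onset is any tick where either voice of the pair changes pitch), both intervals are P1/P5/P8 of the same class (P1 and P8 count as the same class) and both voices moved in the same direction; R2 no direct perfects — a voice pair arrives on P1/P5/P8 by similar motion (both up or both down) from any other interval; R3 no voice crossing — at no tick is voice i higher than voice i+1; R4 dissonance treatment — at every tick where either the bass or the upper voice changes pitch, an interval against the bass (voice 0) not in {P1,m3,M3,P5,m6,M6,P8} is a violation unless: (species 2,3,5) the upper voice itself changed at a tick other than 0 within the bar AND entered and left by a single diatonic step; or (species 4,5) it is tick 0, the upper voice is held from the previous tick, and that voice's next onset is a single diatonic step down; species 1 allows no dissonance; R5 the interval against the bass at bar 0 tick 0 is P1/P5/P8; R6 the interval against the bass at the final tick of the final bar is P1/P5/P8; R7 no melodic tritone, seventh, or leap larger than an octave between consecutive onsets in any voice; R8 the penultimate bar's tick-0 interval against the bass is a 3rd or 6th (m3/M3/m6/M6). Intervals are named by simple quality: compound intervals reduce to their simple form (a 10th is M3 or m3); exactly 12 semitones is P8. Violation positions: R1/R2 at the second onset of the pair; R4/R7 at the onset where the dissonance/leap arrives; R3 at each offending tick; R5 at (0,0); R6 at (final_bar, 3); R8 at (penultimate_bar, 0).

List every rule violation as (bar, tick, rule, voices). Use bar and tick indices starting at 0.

bar 0: v0=G3 v1=G4 downbeat P8
bar 1: v0=B3 v1=D4 downbeat m3
bar 2: v0=A3 v1=F4 downbeat m6
bar 3: v0=B3 v1=B4 downbeat P8
bar 4: v0=F3 v1=D4 downbeat M6
bar 5: v0=G3 v1=G4 downbeat P8
  -> R2 @ bar 3 tick 0 v(0, 1): A3/E4 P5 -> B3/B4 P8 similar
  -> R7 @ bar 4 tick 0 v(0,): B3->F3 leap 6st
  -> R2 @ bar 5 tick 0 v(0, 1): F3/D4 M6 -> G3/G4 P8 similar

(3, 0, R2, (0, 1))
(4, 0, R7, (0,))
(5, 0, R2, (0, 1))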